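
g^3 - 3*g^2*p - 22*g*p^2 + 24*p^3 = (g - 6*p)*(g - p)*(g + 4*p)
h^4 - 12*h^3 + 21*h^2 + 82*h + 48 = (h - 8)*(h - 6)*(h + 1)^2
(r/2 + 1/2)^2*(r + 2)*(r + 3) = r^4/4 + 7*r^3/4 + 17*r^2/4 + 17*r/4 + 3/2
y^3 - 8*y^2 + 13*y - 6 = (y - 6)*(y - 1)^2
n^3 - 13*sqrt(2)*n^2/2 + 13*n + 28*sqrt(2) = (n - 4*sqrt(2))*(n - 7*sqrt(2)/2)*(n + sqrt(2))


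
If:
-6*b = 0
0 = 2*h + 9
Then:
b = 0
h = -9/2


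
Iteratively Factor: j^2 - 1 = (j + 1)*(j - 1)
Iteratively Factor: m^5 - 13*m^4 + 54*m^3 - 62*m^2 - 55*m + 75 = (m - 1)*(m^4 - 12*m^3 + 42*m^2 - 20*m - 75) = (m - 5)*(m - 1)*(m^3 - 7*m^2 + 7*m + 15) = (m - 5)*(m - 3)*(m - 1)*(m^2 - 4*m - 5) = (m - 5)*(m - 3)*(m - 1)*(m + 1)*(m - 5)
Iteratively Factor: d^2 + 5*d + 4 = (d + 1)*(d + 4)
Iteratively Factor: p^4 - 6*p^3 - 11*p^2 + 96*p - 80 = (p - 4)*(p^3 - 2*p^2 - 19*p + 20) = (p - 5)*(p - 4)*(p^2 + 3*p - 4) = (p - 5)*(p - 4)*(p + 4)*(p - 1)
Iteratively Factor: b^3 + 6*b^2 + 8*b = (b + 4)*(b^2 + 2*b) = b*(b + 4)*(b + 2)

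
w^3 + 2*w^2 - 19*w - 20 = (w - 4)*(w + 1)*(w + 5)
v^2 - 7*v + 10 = (v - 5)*(v - 2)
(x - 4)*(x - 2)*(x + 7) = x^3 + x^2 - 34*x + 56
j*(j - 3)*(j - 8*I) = j^3 - 3*j^2 - 8*I*j^2 + 24*I*j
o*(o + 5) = o^2 + 5*o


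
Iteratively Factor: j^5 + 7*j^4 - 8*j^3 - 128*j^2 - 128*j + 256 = (j + 4)*(j^4 + 3*j^3 - 20*j^2 - 48*j + 64) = (j - 4)*(j + 4)*(j^3 + 7*j^2 + 8*j - 16) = (j - 4)*(j - 1)*(j + 4)*(j^2 + 8*j + 16) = (j - 4)*(j - 1)*(j + 4)^2*(j + 4)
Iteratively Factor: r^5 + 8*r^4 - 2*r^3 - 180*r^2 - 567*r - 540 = (r + 4)*(r^4 + 4*r^3 - 18*r^2 - 108*r - 135) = (r - 5)*(r + 4)*(r^3 + 9*r^2 + 27*r + 27) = (r - 5)*(r + 3)*(r + 4)*(r^2 + 6*r + 9) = (r - 5)*(r + 3)^2*(r + 4)*(r + 3)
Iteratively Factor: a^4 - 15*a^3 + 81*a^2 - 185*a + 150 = (a - 3)*(a^3 - 12*a^2 + 45*a - 50) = (a - 5)*(a - 3)*(a^2 - 7*a + 10) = (a - 5)*(a - 3)*(a - 2)*(a - 5)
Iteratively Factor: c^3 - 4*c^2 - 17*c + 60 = (c - 3)*(c^2 - c - 20) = (c - 3)*(c + 4)*(c - 5)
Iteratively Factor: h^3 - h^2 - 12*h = (h - 4)*(h^2 + 3*h) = h*(h - 4)*(h + 3)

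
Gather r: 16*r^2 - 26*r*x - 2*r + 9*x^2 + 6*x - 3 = 16*r^2 + r*(-26*x - 2) + 9*x^2 + 6*x - 3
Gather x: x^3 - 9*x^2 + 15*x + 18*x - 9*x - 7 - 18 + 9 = x^3 - 9*x^2 + 24*x - 16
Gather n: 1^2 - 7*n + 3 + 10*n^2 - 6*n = 10*n^2 - 13*n + 4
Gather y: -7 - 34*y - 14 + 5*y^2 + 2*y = 5*y^2 - 32*y - 21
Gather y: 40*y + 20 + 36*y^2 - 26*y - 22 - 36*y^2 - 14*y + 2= 0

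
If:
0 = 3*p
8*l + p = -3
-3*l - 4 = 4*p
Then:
No Solution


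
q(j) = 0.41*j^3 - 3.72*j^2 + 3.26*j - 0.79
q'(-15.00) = 391.61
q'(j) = 1.23*j^2 - 7.44*j + 3.26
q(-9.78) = -772.02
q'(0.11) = 2.46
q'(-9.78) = 193.67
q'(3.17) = -7.96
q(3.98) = -20.89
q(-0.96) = -7.71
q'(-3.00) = 36.65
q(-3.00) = -55.12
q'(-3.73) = 48.12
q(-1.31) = -12.37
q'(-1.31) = 15.12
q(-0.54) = -3.70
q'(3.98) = -6.87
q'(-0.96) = 11.54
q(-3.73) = -85.98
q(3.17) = -14.78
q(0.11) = -0.48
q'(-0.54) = 7.64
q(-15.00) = -2270.44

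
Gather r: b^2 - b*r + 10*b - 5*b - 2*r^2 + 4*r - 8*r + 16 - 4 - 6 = b^2 + 5*b - 2*r^2 + r*(-b - 4) + 6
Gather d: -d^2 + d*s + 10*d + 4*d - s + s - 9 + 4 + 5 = -d^2 + d*(s + 14)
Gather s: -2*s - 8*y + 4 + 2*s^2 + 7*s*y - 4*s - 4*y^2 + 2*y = 2*s^2 + s*(7*y - 6) - 4*y^2 - 6*y + 4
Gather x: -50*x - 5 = -50*x - 5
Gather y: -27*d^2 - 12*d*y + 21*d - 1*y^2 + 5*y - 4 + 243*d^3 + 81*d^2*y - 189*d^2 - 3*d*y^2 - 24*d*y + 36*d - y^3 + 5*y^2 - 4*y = 243*d^3 - 216*d^2 + 57*d - y^3 + y^2*(4 - 3*d) + y*(81*d^2 - 36*d + 1) - 4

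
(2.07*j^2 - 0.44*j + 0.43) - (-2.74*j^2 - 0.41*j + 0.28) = 4.81*j^2 - 0.03*j + 0.15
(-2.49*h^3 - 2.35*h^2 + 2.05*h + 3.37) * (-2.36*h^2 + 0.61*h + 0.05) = 5.8764*h^5 + 4.0271*h^4 - 6.396*h^3 - 6.8202*h^2 + 2.1582*h + 0.1685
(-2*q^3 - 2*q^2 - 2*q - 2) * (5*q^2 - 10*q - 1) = -10*q^5 + 10*q^4 + 12*q^3 + 12*q^2 + 22*q + 2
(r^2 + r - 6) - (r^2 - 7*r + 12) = 8*r - 18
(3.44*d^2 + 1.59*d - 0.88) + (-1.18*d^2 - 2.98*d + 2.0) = 2.26*d^2 - 1.39*d + 1.12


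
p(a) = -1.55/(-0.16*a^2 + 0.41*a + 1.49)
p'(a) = -1.55*(0.32*a - 0.41)/(-0.16*a^2 + 0.41*a + 1.49)^2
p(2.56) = -1.04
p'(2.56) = -0.29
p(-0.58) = -1.29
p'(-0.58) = 0.64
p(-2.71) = 1.95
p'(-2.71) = 3.12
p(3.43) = -1.53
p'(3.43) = -1.04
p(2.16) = -0.95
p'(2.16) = -0.16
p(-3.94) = 0.59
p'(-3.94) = 0.38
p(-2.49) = 2.96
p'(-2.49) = 6.84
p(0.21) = -0.99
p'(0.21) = 0.22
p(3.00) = -1.21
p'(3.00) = -0.52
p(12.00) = 0.09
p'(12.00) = -0.02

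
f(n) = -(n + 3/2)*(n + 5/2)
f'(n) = -2*n - 4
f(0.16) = -4.42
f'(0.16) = -4.32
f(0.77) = -7.42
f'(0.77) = -5.54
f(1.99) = -15.67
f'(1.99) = -7.98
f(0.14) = -4.33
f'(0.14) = -4.28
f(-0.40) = -2.31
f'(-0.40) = -3.20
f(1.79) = -14.11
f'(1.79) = -7.58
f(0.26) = -4.86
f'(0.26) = -4.52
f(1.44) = -11.58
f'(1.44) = -6.88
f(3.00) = -24.75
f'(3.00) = -10.00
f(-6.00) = -15.75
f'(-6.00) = 8.00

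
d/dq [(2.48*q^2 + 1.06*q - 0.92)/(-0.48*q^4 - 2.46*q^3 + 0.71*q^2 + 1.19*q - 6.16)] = (2.3808*q^5 + 7.6272*q^4 + 3.4488*q^3 - 4.591*q^2 - 29.2472*q - 5.4348)/(0.2304*q^8 + 2.3616*q^7 + 5.37*q^6 - 4.6356*q^5 + 0.5629*q^4 + 31.997*q^3 - 7.3311*q^2 - 14.6608*q + 37.9456)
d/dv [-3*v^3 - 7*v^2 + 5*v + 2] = -9*v^2 - 14*v + 5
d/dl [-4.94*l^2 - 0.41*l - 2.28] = -9.88*l - 0.41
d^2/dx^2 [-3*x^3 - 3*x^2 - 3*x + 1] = -18*x - 6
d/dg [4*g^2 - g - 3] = 8*g - 1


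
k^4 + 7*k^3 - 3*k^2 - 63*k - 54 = (k - 3)*(k + 1)*(k + 3)*(k + 6)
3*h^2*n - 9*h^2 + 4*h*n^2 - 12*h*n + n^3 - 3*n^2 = (h + n)*(3*h + n)*(n - 3)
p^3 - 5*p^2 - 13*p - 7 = (p - 7)*(p + 1)^2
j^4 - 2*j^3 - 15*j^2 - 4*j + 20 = (j - 5)*(j - 1)*(j + 2)^2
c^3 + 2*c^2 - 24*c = c*(c - 4)*(c + 6)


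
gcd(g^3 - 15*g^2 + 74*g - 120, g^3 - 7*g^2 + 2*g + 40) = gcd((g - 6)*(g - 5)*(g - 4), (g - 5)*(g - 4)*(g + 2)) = g^2 - 9*g + 20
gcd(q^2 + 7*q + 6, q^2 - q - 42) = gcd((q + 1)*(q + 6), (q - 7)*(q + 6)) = q + 6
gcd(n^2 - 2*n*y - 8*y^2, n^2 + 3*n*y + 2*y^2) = n + 2*y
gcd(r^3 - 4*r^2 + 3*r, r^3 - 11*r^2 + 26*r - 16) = r - 1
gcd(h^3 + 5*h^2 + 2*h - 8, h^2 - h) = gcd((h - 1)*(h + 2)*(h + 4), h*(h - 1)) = h - 1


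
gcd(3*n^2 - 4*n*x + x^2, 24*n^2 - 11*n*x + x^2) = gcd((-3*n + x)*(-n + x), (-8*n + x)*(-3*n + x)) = -3*n + x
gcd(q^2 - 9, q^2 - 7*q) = 1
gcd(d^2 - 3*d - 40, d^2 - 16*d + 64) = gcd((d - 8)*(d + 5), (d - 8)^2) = d - 8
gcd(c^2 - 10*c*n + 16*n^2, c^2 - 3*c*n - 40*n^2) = c - 8*n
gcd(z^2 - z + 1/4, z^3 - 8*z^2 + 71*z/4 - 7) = z - 1/2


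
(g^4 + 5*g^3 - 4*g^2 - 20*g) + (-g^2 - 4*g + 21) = g^4 + 5*g^3 - 5*g^2 - 24*g + 21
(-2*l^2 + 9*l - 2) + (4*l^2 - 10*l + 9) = 2*l^2 - l + 7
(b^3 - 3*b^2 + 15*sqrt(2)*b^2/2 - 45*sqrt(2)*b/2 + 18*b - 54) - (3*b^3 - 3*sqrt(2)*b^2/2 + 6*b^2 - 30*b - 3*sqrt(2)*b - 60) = -2*b^3 - 9*b^2 + 9*sqrt(2)*b^2 - 39*sqrt(2)*b/2 + 48*b + 6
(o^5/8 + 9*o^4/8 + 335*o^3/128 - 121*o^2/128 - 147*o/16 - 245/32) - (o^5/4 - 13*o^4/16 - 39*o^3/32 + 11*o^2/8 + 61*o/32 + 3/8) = -o^5/8 + 31*o^4/16 + 491*o^3/128 - 297*o^2/128 - 355*o/32 - 257/32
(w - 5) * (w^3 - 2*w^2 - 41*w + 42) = w^4 - 7*w^3 - 31*w^2 + 247*w - 210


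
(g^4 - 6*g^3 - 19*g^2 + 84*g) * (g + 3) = g^5 - 3*g^4 - 37*g^3 + 27*g^2 + 252*g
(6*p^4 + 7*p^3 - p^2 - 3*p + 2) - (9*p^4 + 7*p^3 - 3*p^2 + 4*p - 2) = -3*p^4 + 2*p^2 - 7*p + 4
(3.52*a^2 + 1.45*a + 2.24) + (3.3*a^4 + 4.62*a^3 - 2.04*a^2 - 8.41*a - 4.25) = 3.3*a^4 + 4.62*a^3 + 1.48*a^2 - 6.96*a - 2.01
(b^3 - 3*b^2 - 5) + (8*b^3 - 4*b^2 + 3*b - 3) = 9*b^3 - 7*b^2 + 3*b - 8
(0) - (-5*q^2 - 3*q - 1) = 5*q^2 + 3*q + 1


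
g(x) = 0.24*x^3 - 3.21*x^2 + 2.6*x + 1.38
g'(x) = 0.72*x^2 - 6.42*x + 2.6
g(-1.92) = -17.14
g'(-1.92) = 17.58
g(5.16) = -37.70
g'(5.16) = -11.36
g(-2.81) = -36.60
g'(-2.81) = 26.33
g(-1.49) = -10.41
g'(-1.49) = 13.76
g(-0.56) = -1.12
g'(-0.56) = 6.42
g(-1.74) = -14.13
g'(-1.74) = 15.95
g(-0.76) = -2.56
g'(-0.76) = 7.90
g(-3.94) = -73.37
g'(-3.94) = 39.07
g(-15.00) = -1569.87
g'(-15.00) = 260.90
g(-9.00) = -456.99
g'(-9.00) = 118.70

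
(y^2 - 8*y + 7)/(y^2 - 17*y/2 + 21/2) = 2*(y - 1)/(2*y - 3)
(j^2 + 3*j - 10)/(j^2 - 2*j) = (j + 5)/j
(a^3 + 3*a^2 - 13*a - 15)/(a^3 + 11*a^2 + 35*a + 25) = (a - 3)/(a + 5)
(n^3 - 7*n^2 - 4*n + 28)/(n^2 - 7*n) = n - 4/n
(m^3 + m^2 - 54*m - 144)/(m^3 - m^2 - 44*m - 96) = (m + 6)/(m + 4)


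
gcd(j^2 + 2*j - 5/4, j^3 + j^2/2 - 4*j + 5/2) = j + 5/2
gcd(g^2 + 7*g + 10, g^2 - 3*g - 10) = g + 2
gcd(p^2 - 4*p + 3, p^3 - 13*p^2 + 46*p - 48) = p - 3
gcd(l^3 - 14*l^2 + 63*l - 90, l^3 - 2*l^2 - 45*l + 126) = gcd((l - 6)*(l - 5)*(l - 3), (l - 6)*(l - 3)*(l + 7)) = l^2 - 9*l + 18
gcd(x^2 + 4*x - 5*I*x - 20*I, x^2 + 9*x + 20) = x + 4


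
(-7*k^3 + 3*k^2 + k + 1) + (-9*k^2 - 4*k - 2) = -7*k^3 - 6*k^2 - 3*k - 1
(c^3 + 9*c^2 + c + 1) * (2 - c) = -c^4 - 7*c^3 + 17*c^2 + c + 2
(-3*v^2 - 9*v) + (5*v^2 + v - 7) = 2*v^2 - 8*v - 7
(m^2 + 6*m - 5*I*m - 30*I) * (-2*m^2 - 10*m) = -2*m^4 - 22*m^3 + 10*I*m^3 - 60*m^2 + 110*I*m^2 + 300*I*m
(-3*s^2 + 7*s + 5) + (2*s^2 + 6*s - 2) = -s^2 + 13*s + 3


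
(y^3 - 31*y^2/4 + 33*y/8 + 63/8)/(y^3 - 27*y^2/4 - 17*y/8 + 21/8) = (2*y - 3)/(2*y - 1)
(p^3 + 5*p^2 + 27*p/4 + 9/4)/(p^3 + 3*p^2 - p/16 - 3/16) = 4*(4*p^2 + 8*p + 3)/(16*p^2 - 1)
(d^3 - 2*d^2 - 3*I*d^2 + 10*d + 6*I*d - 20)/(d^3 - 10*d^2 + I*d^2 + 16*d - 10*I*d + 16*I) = (d^2 - 3*I*d + 10)/(d^2 + d*(-8 + I) - 8*I)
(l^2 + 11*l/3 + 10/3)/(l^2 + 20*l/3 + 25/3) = (l + 2)/(l + 5)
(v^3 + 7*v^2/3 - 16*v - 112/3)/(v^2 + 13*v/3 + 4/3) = (3*v^2 - 5*v - 28)/(3*v + 1)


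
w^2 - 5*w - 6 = (w - 6)*(w + 1)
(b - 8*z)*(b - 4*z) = b^2 - 12*b*z + 32*z^2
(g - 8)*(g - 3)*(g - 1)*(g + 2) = g^4 - 10*g^3 + 11*g^2 + 46*g - 48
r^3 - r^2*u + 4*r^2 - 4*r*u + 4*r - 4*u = (r + 2)^2*(r - u)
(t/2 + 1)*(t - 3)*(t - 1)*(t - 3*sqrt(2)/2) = t^4/2 - 3*sqrt(2)*t^3/4 - t^3 - 5*t^2/2 + 3*sqrt(2)*t^2/2 + 3*t + 15*sqrt(2)*t/4 - 9*sqrt(2)/2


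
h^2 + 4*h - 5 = (h - 1)*(h + 5)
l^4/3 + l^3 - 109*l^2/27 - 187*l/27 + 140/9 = (l/3 + 1)*(l - 7/3)*(l - 5/3)*(l + 4)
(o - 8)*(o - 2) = o^2 - 10*o + 16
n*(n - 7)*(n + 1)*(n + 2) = n^4 - 4*n^3 - 19*n^2 - 14*n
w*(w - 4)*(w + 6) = w^3 + 2*w^2 - 24*w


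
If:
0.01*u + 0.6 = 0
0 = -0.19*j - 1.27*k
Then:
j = -6.68421052631579*k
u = -60.00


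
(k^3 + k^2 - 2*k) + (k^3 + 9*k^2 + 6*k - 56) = 2*k^3 + 10*k^2 + 4*k - 56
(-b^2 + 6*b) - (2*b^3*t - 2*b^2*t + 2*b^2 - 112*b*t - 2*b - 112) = -2*b^3*t + 2*b^2*t - 3*b^2 + 112*b*t + 8*b + 112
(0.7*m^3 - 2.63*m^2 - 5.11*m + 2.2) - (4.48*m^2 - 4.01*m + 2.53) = 0.7*m^3 - 7.11*m^2 - 1.1*m - 0.33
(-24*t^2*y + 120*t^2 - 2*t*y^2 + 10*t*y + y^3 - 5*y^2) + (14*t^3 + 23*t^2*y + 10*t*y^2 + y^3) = 14*t^3 - t^2*y + 120*t^2 + 8*t*y^2 + 10*t*y + 2*y^3 - 5*y^2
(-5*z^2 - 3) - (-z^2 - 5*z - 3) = -4*z^2 + 5*z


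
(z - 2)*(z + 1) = z^2 - z - 2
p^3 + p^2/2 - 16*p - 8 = (p - 4)*(p + 1/2)*(p + 4)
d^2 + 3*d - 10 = (d - 2)*(d + 5)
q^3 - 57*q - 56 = (q - 8)*(q + 1)*(q + 7)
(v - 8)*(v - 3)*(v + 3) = v^3 - 8*v^2 - 9*v + 72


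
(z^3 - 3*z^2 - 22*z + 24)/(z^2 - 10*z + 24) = (z^2 + 3*z - 4)/(z - 4)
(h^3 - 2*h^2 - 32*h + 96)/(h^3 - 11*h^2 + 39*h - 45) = (h^3 - 2*h^2 - 32*h + 96)/(h^3 - 11*h^2 + 39*h - 45)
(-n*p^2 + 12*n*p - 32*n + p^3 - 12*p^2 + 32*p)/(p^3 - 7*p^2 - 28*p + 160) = (-n + p)/(p + 5)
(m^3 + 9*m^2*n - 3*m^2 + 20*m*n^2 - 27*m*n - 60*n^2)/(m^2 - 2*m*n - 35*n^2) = (m^2 + 4*m*n - 3*m - 12*n)/(m - 7*n)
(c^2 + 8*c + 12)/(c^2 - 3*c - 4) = (c^2 + 8*c + 12)/(c^2 - 3*c - 4)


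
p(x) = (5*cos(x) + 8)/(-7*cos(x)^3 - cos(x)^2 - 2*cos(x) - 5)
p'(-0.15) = 0.17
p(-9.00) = 2.68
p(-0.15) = -0.88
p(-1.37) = -1.64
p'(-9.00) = 16.70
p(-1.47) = -1.63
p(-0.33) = -0.93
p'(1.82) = 0.17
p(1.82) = -1.52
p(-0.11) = -0.87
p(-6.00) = -0.91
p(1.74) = -1.54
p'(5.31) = 0.94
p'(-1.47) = -0.20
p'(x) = (5*cos(x) + 8)*(-21*sin(x)*cos(x)^2 - 2*sin(x)*cos(x) - 2*sin(x))/(-7*cos(x)^3 - cos(x)^2 - 2*cos(x) - 5)^2 - 5*sin(x)/(-7*cos(x)^3 - cos(x)^2 - 2*cos(x) - 5) = (-70*cos(x)^3 - 173*cos(x)^2 - 16*cos(x) + 9)*sin(x)/(7*cos(x)^3 + cos(x)^2 + 2*cos(x) + 5)^2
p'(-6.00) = -0.32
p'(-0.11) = 0.12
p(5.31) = -1.41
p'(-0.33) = 0.38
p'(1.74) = 0.32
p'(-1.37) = 0.05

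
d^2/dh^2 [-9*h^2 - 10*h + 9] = -18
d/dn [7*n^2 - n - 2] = 14*n - 1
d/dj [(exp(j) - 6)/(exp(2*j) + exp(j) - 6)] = (12 - exp(j))*exp(2*j)/(exp(4*j) + 2*exp(3*j) - 11*exp(2*j) - 12*exp(j) + 36)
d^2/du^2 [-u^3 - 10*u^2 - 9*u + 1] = -6*u - 20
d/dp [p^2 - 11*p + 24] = 2*p - 11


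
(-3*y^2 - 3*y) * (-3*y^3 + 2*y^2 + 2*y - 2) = 9*y^5 + 3*y^4 - 12*y^3 + 6*y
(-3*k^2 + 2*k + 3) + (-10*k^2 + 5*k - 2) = -13*k^2 + 7*k + 1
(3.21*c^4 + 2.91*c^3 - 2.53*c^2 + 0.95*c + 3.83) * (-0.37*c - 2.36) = -1.1877*c^5 - 8.6523*c^4 - 5.9315*c^3 + 5.6193*c^2 - 3.6591*c - 9.0388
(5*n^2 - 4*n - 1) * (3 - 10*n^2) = -50*n^4 + 40*n^3 + 25*n^2 - 12*n - 3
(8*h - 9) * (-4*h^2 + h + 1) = -32*h^3 + 44*h^2 - h - 9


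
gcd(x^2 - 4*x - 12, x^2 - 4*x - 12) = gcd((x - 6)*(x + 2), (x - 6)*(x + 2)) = x^2 - 4*x - 12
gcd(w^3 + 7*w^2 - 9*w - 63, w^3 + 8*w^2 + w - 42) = w^2 + 10*w + 21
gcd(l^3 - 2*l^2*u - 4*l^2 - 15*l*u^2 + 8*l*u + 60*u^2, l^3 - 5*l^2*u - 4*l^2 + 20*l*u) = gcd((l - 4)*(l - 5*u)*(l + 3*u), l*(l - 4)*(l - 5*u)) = -l^2 + 5*l*u + 4*l - 20*u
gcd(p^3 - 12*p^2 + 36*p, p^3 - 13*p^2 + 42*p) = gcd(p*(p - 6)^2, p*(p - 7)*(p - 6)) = p^2 - 6*p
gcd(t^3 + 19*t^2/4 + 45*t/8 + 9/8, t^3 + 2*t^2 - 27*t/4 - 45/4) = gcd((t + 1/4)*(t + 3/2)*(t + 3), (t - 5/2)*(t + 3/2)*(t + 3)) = t^2 + 9*t/2 + 9/2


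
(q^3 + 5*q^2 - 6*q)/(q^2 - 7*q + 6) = q*(q + 6)/(q - 6)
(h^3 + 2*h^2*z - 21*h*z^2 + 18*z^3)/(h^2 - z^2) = (h^2 + 3*h*z - 18*z^2)/(h + z)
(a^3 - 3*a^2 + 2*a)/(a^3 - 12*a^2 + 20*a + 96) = a*(a^2 - 3*a + 2)/(a^3 - 12*a^2 + 20*a + 96)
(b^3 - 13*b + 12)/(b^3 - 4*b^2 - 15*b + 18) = (b^2 + b - 12)/(b^2 - 3*b - 18)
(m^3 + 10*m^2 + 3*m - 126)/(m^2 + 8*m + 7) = (m^2 + 3*m - 18)/(m + 1)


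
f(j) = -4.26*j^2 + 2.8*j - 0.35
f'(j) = 2.8 - 8.52*j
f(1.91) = -10.54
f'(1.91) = -13.47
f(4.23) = -64.73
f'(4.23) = -33.24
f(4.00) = -57.31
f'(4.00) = -31.28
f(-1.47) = -13.67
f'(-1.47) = 15.32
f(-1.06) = -8.10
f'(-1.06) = 11.83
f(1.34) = -4.25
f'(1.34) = -8.62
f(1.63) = -7.10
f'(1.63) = -11.09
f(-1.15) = -9.20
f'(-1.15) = 12.60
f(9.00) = -320.21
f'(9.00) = -73.88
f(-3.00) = -47.09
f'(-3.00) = 28.36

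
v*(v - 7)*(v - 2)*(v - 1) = v^4 - 10*v^3 + 23*v^2 - 14*v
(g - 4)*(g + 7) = g^2 + 3*g - 28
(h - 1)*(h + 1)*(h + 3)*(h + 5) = h^4 + 8*h^3 + 14*h^2 - 8*h - 15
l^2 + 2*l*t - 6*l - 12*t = (l - 6)*(l + 2*t)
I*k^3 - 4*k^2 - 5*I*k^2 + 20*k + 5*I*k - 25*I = (k - 5)*(k + 5*I)*(I*k + 1)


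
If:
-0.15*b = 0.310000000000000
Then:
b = -2.07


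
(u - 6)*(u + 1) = u^2 - 5*u - 6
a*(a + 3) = a^2 + 3*a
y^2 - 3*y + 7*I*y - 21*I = (y - 3)*(y + 7*I)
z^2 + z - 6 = (z - 2)*(z + 3)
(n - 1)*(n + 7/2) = n^2 + 5*n/2 - 7/2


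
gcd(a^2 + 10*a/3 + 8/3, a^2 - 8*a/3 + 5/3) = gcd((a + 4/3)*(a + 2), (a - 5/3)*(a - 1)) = 1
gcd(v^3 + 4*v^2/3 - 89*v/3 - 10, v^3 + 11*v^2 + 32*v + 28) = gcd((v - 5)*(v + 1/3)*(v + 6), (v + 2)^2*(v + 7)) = 1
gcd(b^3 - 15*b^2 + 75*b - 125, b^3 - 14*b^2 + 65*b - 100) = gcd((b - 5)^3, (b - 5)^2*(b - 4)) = b^2 - 10*b + 25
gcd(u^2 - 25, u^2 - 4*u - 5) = u - 5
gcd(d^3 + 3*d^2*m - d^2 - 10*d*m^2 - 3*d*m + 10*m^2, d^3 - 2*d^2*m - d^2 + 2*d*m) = d^2 - 2*d*m - d + 2*m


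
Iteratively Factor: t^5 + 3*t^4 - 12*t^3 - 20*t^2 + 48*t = (t + 4)*(t^4 - t^3 - 8*t^2 + 12*t) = (t + 3)*(t + 4)*(t^3 - 4*t^2 + 4*t) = (t - 2)*(t + 3)*(t + 4)*(t^2 - 2*t) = (t - 2)^2*(t + 3)*(t + 4)*(t)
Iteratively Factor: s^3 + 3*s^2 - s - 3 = (s - 1)*(s^2 + 4*s + 3) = (s - 1)*(s + 3)*(s + 1)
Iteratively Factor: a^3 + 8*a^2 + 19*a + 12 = (a + 1)*(a^2 + 7*a + 12) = (a + 1)*(a + 4)*(a + 3)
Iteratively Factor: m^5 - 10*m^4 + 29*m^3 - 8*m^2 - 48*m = (m + 1)*(m^4 - 11*m^3 + 40*m^2 - 48*m) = (m - 4)*(m + 1)*(m^3 - 7*m^2 + 12*m) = (m - 4)^2*(m + 1)*(m^2 - 3*m) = (m - 4)^2*(m - 3)*(m + 1)*(m)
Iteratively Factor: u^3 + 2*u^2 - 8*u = (u)*(u^2 + 2*u - 8) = u*(u + 4)*(u - 2)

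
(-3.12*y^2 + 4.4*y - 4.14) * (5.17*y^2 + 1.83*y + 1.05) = -16.1304*y^4 + 17.0384*y^3 - 16.6278*y^2 - 2.9562*y - 4.347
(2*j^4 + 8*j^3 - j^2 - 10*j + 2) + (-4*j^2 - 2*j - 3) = 2*j^4 + 8*j^3 - 5*j^2 - 12*j - 1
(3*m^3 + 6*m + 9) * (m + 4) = 3*m^4 + 12*m^3 + 6*m^2 + 33*m + 36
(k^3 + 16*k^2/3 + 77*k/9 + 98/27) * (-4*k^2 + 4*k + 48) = -4*k^5 - 52*k^4/3 + 316*k^3/9 + 7444*k^2/27 + 11480*k/27 + 1568/9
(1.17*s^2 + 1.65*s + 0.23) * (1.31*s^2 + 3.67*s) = 1.5327*s^4 + 6.4554*s^3 + 6.3568*s^2 + 0.8441*s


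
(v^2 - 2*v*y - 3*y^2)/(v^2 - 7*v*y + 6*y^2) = (v^2 - 2*v*y - 3*y^2)/(v^2 - 7*v*y + 6*y^2)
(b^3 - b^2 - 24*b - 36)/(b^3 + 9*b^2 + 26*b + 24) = (b - 6)/(b + 4)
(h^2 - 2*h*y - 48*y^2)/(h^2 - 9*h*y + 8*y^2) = (-h - 6*y)/(-h + y)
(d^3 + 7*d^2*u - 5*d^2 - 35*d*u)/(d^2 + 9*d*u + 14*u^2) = d*(d - 5)/(d + 2*u)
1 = 1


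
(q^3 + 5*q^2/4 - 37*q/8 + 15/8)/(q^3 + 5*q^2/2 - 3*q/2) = (q - 5/4)/q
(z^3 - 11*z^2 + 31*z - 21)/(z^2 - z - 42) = (z^2 - 4*z + 3)/(z + 6)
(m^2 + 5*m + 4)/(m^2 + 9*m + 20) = (m + 1)/(m + 5)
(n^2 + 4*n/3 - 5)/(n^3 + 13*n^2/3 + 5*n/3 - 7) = (3*n - 5)/(3*n^2 + 4*n - 7)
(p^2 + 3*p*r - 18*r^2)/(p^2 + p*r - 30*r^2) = (p - 3*r)/(p - 5*r)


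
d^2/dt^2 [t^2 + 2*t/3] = 2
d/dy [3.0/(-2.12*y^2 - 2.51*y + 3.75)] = (12.72*y + 7.53)/(2.12*y^2 + 2.51*y - 3.75)^2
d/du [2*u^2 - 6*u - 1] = 4*u - 6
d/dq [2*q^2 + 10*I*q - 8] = 4*q + 10*I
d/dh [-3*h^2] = -6*h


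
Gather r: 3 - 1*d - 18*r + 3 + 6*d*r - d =-2*d + r*(6*d - 18) + 6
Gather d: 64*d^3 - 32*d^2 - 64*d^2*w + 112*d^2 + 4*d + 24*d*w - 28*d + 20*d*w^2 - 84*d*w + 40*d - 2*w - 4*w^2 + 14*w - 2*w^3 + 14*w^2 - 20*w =64*d^3 + d^2*(80 - 64*w) + d*(20*w^2 - 60*w + 16) - 2*w^3 + 10*w^2 - 8*w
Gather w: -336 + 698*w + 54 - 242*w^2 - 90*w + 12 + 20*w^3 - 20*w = 20*w^3 - 242*w^2 + 588*w - 270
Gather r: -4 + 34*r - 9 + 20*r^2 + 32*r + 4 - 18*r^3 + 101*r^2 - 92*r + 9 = -18*r^3 + 121*r^2 - 26*r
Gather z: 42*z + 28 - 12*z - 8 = 30*z + 20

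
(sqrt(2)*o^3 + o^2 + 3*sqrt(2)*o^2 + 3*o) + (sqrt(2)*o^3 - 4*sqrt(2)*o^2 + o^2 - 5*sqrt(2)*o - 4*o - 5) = 2*sqrt(2)*o^3 - sqrt(2)*o^2 + 2*o^2 - 5*sqrt(2)*o - o - 5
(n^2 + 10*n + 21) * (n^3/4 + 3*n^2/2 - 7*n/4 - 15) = n^5/4 + 4*n^4 + 37*n^3/2 - n^2 - 747*n/4 - 315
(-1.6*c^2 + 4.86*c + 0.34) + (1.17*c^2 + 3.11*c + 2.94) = -0.43*c^2 + 7.97*c + 3.28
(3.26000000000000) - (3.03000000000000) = 0.230000000000000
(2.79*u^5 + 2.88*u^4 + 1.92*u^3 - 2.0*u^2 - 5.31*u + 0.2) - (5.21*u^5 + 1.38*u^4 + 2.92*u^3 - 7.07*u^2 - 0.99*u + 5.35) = -2.42*u^5 + 1.5*u^4 - 1.0*u^3 + 5.07*u^2 - 4.32*u - 5.15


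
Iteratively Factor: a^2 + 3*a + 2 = (a + 1)*(a + 2)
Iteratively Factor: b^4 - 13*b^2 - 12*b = (b - 4)*(b^3 + 4*b^2 + 3*b) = (b - 4)*(b + 3)*(b^2 + b) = b*(b - 4)*(b + 3)*(b + 1)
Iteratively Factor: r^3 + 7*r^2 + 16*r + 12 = (r + 2)*(r^2 + 5*r + 6) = (r + 2)*(r + 3)*(r + 2)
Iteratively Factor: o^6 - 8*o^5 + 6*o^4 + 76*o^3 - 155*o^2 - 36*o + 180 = (o - 3)*(o^5 - 5*o^4 - 9*o^3 + 49*o^2 - 8*o - 60) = (o - 3)*(o - 2)*(o^4 - 3*o^3 - 15*o^2 + 19*o + 30) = (o - 3)*(o - 2)*(o + 3)*(o^3 - 6*o^2 + 3*o + 10) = (o - 3)*(o - 2)^2*(o + 3)*(o^2 - 4*o - 5) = (o - 5)*(o - 3)*(o - 2)^2*(o + 3)*(o + 1)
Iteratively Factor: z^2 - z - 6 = (z + 2)*(z - 3)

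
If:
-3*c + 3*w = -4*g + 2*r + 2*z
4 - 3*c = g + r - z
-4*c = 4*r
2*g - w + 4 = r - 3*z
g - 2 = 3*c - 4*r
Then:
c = -2/15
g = 16/15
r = 2/15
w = -18/5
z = -16/5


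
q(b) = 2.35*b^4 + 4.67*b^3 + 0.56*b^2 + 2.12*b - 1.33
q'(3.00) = 385.37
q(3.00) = 326.51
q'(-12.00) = -14237.08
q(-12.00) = 40713.71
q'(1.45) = 61.86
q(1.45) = 27.55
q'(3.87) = 761.11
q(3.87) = 813.06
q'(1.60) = 78.28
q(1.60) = 38.02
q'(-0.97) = 5.64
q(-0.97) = -5.04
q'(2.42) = 220.10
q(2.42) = 153.86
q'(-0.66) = 4.78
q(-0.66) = -3.38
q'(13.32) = 24717.43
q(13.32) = 85137.68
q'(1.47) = 63.90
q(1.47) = 28.80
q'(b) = 9.4*b^3 + 14.01*b^2 + 1.12*b + 2.12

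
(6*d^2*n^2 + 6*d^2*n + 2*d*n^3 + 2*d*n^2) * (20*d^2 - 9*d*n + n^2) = 120*d^4*n^2 + 120*d^4*n - 14*d^3*n^3 - 14*d^3*n^2 - 12*d^2*n^4 - 12*d^2*n^3 + 2*d*n^5 + 2*d*n^4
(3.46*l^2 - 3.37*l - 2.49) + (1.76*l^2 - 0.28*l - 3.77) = 5.22*l^2 - 3.65*l - 6.26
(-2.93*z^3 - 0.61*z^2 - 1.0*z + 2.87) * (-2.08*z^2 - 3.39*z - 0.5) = 6.0944*z^5 + 11.2015*z^4 + 5.6129*z^3 - 2.2746*z^2 - 9.2293*z - 1.435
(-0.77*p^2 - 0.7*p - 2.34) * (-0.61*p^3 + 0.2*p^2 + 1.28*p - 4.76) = 0.4697*p^5 + 0.273*p^4 + 0.3018*p^3 + 2.3012*p^2 + 0.3368*p + 11.1384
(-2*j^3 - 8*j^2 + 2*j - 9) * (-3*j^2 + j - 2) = 6*j^5 + 22*j^4 - 10*j^3 + 45*j^2 - 13*j + 18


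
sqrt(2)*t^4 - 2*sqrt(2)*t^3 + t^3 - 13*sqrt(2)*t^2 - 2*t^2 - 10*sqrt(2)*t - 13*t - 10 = (t - 5)*(t + 1)*(t + 2)*(sqrt(2)*t + 1)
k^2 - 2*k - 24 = (k - 6)*(k + 4)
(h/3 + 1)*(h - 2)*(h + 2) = h^3/3 + h^2 - 4*h/3 - 4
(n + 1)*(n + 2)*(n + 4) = n^3 + 7*n^2 + 14*n + 8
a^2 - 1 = (a - 1)*(a + 1)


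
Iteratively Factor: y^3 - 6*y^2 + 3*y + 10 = (y - 2)*(y^2 - 4*y - 5) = (y - 5)*(y - 2)*(y + 1)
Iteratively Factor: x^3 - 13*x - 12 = (x + 1)*(x^2 - x - 12) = (x - 4)*(x + 1)*(x + 3)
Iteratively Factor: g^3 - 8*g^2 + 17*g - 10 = (g - 2)*(g^2 - 6*g + 5) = (g - 2)*(g - 1)*(g - 5)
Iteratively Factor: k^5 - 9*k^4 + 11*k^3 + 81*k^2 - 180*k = (k + 3)*(k^4 - 12*k^3 + 47*k^2 - 60*k) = k*(k + 3)*(k^3 - 12*k^2 + 47*k - 60) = k*(k - 4)*(k + 3)*(k^2 - 8*k + 15) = k*(k - 5)*(k - 4)*(k + 3)*(k - 3)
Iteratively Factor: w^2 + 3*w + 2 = (w + 2)*(w + 1)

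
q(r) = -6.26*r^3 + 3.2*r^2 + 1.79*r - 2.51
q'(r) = -18.78*r^2 + 6.4*r + 1.79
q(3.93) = -326.02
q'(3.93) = -263.11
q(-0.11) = -2.66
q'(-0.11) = 0.86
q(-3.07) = 203.28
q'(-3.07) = -194.86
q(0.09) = -2.33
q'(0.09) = 2.21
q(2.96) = -131.52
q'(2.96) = -143.81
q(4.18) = -396.31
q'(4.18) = -299.59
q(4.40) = -465.93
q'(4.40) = -333.63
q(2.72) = -99.94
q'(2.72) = -119.74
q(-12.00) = 11254.09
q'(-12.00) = -2779.33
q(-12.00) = 11254.09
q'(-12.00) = -2779.33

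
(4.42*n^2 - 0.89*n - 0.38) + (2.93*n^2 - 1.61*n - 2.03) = 7.35*n^2 - 2.5*n - 2.41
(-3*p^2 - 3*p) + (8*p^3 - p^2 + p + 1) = 8*p^3 - 4*p^2 - 2*p + 1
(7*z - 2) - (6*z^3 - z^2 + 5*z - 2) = -6*z^3 + z^2 + 2*z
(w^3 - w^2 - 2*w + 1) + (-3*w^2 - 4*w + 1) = w^3 - 4*w^2 - 6*w + 2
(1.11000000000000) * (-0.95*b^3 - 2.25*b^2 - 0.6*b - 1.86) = -1.0545*b^3 - 2.4975*b^2 - 0.666*b - 2.0646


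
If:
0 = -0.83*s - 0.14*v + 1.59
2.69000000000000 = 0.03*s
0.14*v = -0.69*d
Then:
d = 105.56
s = 89.67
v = -520.24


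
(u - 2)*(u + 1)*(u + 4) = u^3 + 3*u^2 - 6*u - 8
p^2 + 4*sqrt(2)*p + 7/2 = (p + sqrt(2)/2)*(p + 7*sqrt(2)/2)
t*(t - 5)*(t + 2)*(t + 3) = t^4 - 19*t^2 - 30*t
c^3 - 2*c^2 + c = c*(c - 1)^2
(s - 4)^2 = s^2 - 8*s + 16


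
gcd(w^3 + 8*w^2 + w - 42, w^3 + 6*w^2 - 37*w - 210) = w + 7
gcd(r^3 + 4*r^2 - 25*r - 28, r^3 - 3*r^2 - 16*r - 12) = r + 1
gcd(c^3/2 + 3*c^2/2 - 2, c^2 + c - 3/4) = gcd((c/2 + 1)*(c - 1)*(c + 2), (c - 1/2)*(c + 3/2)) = 1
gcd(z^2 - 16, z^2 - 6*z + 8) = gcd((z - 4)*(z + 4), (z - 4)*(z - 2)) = z - 4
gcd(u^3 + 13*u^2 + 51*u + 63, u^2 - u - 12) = u + 3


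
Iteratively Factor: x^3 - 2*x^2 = (x)*(x^2 - 2*x) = x*(x - 2)*(x)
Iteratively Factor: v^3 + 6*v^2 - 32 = (v + 4)*(v^2 + 2*v - 8) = (v - 2)*(v + 4)*(v + 4)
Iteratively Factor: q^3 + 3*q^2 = (q + 3)*(q^2) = q*(q + 3)*(q)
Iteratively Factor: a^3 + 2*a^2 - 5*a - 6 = (a + 1)*(a^2 + a - 6) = (a + 1)*(a + 3)*(a - 2)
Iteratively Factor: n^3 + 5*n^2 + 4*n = (n + 1)*(n^2 + 4*n) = n*(n + 1)*(n + 4)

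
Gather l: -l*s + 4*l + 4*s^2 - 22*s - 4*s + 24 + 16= l*(4 - s) + 4*s^2 - 26*s + 40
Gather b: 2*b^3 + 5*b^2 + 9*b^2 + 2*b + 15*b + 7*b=2*b^3 + 14*b^2 + 24*b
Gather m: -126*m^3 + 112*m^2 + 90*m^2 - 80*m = -126*m^3 + 202*m^2 - 80*m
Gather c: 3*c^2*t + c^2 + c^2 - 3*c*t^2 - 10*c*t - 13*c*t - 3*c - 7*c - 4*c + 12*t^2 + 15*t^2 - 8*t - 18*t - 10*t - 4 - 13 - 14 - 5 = c^2*(3*t + 2) + c*(-3*t^2 - 23*t - 14) + 27*t^2 - 36*t - 36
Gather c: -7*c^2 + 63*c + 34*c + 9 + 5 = -7*c^2 + 97*c + 14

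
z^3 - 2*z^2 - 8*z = z*(z - 4)*(z + 2)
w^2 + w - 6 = (w - 2)*(w + 3)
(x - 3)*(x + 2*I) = x^2 - 3*x + 2*I*x - 6*I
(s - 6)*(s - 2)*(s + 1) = s^3 - 7*s^2 + 4*s + 12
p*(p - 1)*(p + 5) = p^3 + 4*p^2 - 5*p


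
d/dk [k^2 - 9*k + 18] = 2*k - 9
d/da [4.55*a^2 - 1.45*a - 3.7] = 9.1*a - 1.45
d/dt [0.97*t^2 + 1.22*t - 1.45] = 1.94*t + 1.22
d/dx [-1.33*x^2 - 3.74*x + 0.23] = -2.66*x - 3.74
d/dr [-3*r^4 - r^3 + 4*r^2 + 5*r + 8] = -12*r^3 - 3*r^2 + 8*r + 5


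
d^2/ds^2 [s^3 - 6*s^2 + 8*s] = 6*s - 12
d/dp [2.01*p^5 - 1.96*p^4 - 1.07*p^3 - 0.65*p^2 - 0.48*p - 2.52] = 10.05*p^4 - 7.84*p^3 - 3.21*p^2 - 1.3*p - 0.48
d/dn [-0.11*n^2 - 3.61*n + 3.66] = -0.22*n - 3.61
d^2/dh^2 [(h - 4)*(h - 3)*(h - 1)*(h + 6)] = 12*h^2 - 12*h - 58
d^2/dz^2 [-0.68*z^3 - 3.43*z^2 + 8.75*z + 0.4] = -4.08*z - 6.86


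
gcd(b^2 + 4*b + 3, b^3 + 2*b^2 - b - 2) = b + 1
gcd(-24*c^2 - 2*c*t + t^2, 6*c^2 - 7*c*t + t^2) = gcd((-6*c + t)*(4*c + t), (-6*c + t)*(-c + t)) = -6*c + t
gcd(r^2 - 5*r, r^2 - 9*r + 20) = r - 5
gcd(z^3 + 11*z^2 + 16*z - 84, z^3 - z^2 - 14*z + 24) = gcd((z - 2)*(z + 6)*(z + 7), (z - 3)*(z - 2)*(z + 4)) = z - 2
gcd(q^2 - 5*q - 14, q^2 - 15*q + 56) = q - 7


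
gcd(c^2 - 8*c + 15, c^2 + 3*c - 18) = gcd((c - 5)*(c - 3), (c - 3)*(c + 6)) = c - 3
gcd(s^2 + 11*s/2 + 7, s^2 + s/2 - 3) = s + 2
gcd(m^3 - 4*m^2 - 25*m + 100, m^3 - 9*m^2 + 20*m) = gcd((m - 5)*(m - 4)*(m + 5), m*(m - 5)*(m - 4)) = m^2 - 9*m + 20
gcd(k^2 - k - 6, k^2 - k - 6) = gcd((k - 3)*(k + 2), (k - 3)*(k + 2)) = k^2 - k - 6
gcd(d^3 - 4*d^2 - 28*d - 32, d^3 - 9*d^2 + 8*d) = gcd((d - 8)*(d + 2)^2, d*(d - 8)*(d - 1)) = d - 8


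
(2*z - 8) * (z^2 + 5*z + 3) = 2*z^3 + 2*z^2 - 34*z - 24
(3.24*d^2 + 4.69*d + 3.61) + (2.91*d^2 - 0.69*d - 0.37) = 6.15*d^2 + 4.0*d + 3.24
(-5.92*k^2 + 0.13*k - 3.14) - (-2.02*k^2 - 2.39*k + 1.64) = -3.9*k^2 + 2.52*k - 4.78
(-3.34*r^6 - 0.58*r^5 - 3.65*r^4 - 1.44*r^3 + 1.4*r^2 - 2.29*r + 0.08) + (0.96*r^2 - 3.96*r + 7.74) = -3.34*r^6 - 0.58*r^5 - 3.65*r^4 - 1.44*r^3 + 2.36*r^2 - 6.25*r + 7.82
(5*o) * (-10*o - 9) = -50*o^2 - 45*o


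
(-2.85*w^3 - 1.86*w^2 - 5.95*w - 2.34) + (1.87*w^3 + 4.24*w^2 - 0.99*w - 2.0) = -0.98*w^3 + 2.38*w^2 - 6.94*w - 4.34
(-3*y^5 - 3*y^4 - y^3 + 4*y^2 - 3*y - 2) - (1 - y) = -3*y^5 - 3*y^4 - y^3 + 4*y^2 - 2*y - 3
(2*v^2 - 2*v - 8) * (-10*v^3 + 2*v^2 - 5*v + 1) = -20*v^5 + 24*v^4 + 66*v^3 - 4*v^2 + 38*v - 8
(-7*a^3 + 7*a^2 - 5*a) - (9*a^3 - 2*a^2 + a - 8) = -16*a^3 + 9*a^2 - 6*a + 8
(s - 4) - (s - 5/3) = -7/3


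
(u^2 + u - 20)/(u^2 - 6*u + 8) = (u + 5)/(u - 2)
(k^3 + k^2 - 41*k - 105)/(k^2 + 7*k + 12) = (k^2 - 2*k - 35)/(k + 4)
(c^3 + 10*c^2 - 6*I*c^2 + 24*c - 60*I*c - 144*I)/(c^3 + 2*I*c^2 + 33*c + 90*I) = (c^2 + 10*c + 24)/(c^2 + 8*I*c - 15)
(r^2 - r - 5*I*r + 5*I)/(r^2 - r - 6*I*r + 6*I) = (r - 5*I)/(r - 6*I)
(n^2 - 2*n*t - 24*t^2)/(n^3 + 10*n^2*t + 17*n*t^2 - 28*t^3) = (-n + 6*t)/(-n^2 - 6*n*t + 7*t^2)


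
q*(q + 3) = q^2 + 3*q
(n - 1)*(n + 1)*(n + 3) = n^3 + 3*n^2 - n - 3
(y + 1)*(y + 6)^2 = y^3 + 13*y^2 + 48*y + 36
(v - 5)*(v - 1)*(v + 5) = v^3 - v^2 - 25*v + 25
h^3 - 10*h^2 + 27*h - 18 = (h - 6)*(h - 3)*(h - 1)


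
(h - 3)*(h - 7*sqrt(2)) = h^2 - 7*sqrt(2)*h - 3*h + 21*sqrt(2)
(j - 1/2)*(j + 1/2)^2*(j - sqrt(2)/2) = j^4 - sqrt(2)*j^3/2 + j^3/2 - sqrt(2)*j^2/4 - j^2/4 - j/8 + sqrt(2)*j/8 + sqrt(2)/16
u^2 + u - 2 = (u - 1)*(u + 2)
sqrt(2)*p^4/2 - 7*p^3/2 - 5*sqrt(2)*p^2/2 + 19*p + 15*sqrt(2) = (p - 3*sqrt(2))*(p - 5*sqrt(2)/2)*(p + sqrt(2))*(sqrt(2)*p/2 + 1)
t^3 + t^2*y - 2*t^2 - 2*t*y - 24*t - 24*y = (t - 6)*(t + 4)*(t + y)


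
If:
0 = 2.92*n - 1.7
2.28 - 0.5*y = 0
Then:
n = 0.58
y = 4.56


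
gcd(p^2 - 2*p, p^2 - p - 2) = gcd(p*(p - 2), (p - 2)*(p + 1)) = p - 2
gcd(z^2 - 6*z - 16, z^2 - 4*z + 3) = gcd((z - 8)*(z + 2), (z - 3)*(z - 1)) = 1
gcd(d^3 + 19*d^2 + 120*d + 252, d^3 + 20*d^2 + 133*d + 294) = d^2 + 13*d + 42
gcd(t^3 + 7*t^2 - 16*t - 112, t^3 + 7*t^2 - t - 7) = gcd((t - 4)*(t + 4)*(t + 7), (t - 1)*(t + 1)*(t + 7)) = t + 7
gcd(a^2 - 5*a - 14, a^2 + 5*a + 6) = a + 2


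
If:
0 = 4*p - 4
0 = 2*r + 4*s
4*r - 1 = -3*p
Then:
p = 1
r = -1/2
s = 1/4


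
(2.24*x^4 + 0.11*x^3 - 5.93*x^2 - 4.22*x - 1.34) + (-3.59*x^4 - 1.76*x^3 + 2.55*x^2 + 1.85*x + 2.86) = -1.35*x^4 - 1.65*x^3 - 3.38*x^2 - 2.37*x + 1.52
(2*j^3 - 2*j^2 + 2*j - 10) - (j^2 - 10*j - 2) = 2*j^3 - 3*j^2 + 12*j - 8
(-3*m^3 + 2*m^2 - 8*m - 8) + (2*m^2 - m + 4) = -3*m^3 + 4*m^2 - 9*m - 4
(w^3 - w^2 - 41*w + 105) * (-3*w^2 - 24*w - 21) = -3*w^5 - 21*w^4 + 126*w^3 + 690*w^2 - 1659*w - 2205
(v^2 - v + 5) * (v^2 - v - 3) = v^4 - 2*v^3 + 3*v^2 - 2*v - 15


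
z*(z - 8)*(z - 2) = z^3 - 10*z^2 + 16*z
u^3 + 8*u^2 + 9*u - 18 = (u - 1)*(u + 3)*(u + 6)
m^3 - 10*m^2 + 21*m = m*(m - 7)*(m - 3)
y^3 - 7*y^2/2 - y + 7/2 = (y - 7/2)*(y - 1)*(y + 1)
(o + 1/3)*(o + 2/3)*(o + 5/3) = o^3 + 8*o^2/3 + 17*o/9 + 10/27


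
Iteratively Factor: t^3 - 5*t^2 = (t)*(t^2 - 5*t) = t^2*(t - 5)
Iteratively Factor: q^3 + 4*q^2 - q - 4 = (q - 1)*(q^2 + 5*q + 4) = (q - 1)*(q + 4)*(q + 1)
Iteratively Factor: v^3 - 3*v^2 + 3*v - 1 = (v - 1)*(v^2 - 2*v + 1) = (v - 1)^2*(v - 1)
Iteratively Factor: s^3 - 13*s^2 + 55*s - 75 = (s - 3)*(s^2 - 10*s + 25) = (s - 5)*(s - 3)*(s - 5)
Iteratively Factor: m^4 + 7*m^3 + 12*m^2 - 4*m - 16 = (m + 4)*(m^3 + 3*m^2 - 4) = (m + 2)*(m + 4)*(m^2 + m - 2) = (m + 2)^2*(m + 4)*(m - 1)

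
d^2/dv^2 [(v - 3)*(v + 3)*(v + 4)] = 6*v + 8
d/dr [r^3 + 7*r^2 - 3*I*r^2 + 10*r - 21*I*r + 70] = 3*r^2 + r*(14 - 6*I) + 10 - 21*I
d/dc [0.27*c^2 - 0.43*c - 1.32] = 0.54*c - 0.43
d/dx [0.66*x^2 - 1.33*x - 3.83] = 1.32*x - 1.33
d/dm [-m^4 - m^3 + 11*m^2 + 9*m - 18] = -4*m^3 - 3*m^2 + 22*m + 9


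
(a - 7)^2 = a^2 - 14*a + 49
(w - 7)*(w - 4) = w^2 - 11*w + 28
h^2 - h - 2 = (h - 2)*(h + 1)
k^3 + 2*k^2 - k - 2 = (k - 1)*(k + 1)*(k + 2)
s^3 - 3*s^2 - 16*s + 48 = (s - 4)*(s - 3)*(s + 4)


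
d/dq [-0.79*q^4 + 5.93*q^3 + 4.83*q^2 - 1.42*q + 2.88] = -3.16*q^3 + 17.79*q^2 + 9.66*q - 1.42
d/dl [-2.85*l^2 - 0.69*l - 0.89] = -5.7*l - 0.69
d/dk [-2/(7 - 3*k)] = -6/(3*k - 7)^2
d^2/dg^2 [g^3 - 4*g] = 6*g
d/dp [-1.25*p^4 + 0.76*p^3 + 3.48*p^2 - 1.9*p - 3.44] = -5.0*p^3 + 2.28*p^2 + 6.96*p - 1.9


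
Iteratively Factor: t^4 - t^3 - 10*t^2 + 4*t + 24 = (t - 2)*(t^3 + t^2 - 8*t - 12) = (t - 2)*(t + 2)*(t^2 - t - 6) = (t - 3)*(t - 2)*(t + 2)*(t + 2)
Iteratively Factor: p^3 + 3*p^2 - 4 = (p + 2)*(p^2 + p - 2) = (p + 2)^2*(p - 1)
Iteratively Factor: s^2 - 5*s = (s)*(s - 5)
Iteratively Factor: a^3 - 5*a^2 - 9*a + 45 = (a - 3)*(a^2 - 2*a - 15) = (a - 3)*(a + 3)*(a - 5)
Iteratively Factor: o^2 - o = (o)*(o - 1)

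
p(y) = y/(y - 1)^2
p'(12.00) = -0.00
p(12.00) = 0.10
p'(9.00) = -0.02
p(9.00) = 0.14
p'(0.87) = 851.16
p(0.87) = 51.48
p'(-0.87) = 0.02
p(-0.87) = -0.25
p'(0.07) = 1.33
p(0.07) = 0.08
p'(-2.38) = -0.04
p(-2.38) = -0.21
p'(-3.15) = -0.03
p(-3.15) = -0.18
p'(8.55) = -0.02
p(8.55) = 0.15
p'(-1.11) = -0.01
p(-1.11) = -0.25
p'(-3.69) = -0.03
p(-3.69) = -0.17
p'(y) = -2*y/(y - 1)^3 + (y - 1)^(-2)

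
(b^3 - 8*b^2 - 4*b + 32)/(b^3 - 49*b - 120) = (b^2 - 4)/(b^2 + 8*b + 15)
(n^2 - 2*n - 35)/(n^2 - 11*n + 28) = (n + 5)/(n - 4)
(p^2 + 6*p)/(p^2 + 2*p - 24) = p/(p - 4)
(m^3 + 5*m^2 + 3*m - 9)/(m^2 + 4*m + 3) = (m^2 + 2*m - 3)/(m + 1)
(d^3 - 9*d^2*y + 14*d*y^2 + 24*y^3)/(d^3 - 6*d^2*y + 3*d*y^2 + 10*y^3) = (d^2 - 10*d*y + 24*y^2)/(d^2 - 7*d*y + 10*y^2)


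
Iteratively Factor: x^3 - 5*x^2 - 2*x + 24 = (x + 2)*(x^2 - 7*x + 12) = (x - 3)*(x + 2)*(x - 4)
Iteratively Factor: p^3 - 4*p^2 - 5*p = (p + 1)*(p^2 - 5*p) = (p - 5)*(p + 1)*(p)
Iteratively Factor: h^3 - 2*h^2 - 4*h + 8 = (h - 2)*(h^2 - 4) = (h - 2)*(h + 2)*(h - 2)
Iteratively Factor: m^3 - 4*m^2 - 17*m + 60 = (m - 3)*(m^2 - m - 20) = (m - 5)*(m - 3)*(m + 4)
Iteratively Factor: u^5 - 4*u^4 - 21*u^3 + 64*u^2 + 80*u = (u - 5)*(u^4 + u^3 - 16*u^2 - 16*u) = u*(u - 5)*(u^3 + u^2 - 16*u - 16) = u*(u - 5)*(u - 4)*(u^2 + 5*u + 4) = u*(u - 5)*(u - 4)*(u + 1)*(u + 4)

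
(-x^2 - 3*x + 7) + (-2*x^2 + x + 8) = -3*x^2 - 2*x + 15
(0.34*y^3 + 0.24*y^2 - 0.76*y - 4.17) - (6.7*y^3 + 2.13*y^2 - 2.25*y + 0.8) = -6.36*y^3 - 1.89*y^2 + 1.49*y - 4.97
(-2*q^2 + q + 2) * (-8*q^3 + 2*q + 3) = 16*q^5 - 8*q^4 - 20*q^3 - 4*q^2 + 7*q + 6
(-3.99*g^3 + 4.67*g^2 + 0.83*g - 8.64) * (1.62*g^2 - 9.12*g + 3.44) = -6.4638*g^5 + 43.9542*g^4 - 54.9714*g^3 - 5.5016*g^2 + 81.652*g - 29.7216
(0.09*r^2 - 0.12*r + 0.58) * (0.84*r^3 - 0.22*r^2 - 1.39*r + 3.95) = 0.0756*r^5 - 0.1206*r^4 + 0.3885*r^3 + 0.3947*r^2 - 1.2802*r + 2.291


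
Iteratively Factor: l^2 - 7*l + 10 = (l - 5)*(l - 2)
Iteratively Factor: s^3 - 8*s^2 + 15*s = (s)*(s^2 - 8*s + 15) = s*(s - 5)*(s - 3)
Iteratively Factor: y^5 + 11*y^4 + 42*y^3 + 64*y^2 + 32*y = (y)*(y^4 + 11*y^3 + 42*y^2 + 64*y + 32) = y*(y + 1)*(y^3 + 10*y^2 + 32*y + 32) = y*(y + 1)*(y + 4)*(y^2 + 6*y + 8) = y*(y + 1)*(y + 4)^2*(y + 2)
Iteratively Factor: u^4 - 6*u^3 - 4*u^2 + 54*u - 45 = (u - 1)*(u^3 - 5*u^2 - 9*u + 45) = (u - 5)*(u - 1)*(u^2 - 9) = (u - 5)*(u - 3)*(u - 1)*(u + 3)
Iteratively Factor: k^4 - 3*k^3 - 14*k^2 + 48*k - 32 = (k - 4)*(k^3 + k^2 - 10*k + 8) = (k - 4)*(k - 2)*(k^2 + 3*k - 4) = (k - 4)*(k - 2)*(k + 4)*(k - 1)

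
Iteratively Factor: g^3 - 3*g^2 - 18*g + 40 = (g - 5)*(g^2 + 2*g - 8) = (g - 5)*(g - 2)*(g + 4)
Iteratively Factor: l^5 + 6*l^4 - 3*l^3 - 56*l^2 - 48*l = (l + 1)*(l^4 + 5*l^3 - 8*l^2 - 48*l) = l*(l + 1)*(l^3 + 5*l^2 - 8*l - 48) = l*(l + 1)*(l + 4)*(l^2 + l - 12) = l*(l + 1)*(l + 4)^2*(l - 3)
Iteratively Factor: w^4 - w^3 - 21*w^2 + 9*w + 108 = (w - 4)*(w^3 + 3*w^2 - 9*w - 27) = (w - 4)*(w - 3)*(w^2 + 6*w + 9) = (w - 4)*(w - 3)*(w + 3)*(w + 3)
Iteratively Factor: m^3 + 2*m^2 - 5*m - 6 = (m - 2)*(m^2 + 4*m + 3) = (m - 2)*(m + 3)*(m + 1)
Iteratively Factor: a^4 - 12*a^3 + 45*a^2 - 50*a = (a)*(a^3 - 12*a^2 + 45*a - 50) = a*(a - 5)*(a^2 - 7*a + 10) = a*(a - 5)*(a - 2)*(a - 5)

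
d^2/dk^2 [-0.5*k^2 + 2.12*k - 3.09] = -1.00000000000000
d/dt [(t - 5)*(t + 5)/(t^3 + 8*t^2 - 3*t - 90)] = (-t^2 + 10*t - 3)/(t^4 + 6*t^3 - 27*t^2 - 108*t + 324)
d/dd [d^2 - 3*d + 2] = 2*d - 3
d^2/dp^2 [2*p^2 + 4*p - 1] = 4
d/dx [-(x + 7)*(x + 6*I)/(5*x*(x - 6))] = (x^2*(13 + 6*I) + 84*I*x - 252*I)/(5*x^2*(x^2 - 12*x + 36))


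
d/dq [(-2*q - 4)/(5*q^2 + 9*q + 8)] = 10*(q^2 + 4*q + 2)/(25*q^4 + 90*q^3 + 161*q^2 + 144*q + 64)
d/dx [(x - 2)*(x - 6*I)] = 2*x - 2 - 6*I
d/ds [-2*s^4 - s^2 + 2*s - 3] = -8*s^3 - 2*s + 2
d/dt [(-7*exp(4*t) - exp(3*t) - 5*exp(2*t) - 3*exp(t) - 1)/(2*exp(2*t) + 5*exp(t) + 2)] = (-28*exp(5*t) - 107*exp(4*t) - 66*exp(3*t) - 25*exp(2*t) - 16*exp(t) - 1)*exp(t)/(4*exp(4*t) + 20*exp(3*t) + 33*exp(2*t) + 20*exp(t) + 4)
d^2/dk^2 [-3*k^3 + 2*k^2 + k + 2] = 4 - 18*k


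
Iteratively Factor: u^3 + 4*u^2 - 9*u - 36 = (u - 3)*(u^2 + 7*u + 12) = (u - 3)*(u + 3)*(u + 4)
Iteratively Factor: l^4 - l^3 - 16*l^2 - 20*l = (l + 2)*(l^3 - 3*l^2 - 10*l) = (l - 5)*(l + 2)*(l^2 + 2*l) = l*(l - 5)*(l + 2)*(l + 2)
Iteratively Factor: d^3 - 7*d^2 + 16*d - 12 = (d - 3)*(d^2 - 4*d + 4) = (d - 3)*(d - 2)*(d - 2)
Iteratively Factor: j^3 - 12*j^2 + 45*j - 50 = (j - 2)*(j^2 - 10*j + 25) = (j - 5)*(j - 2)*(j - 5)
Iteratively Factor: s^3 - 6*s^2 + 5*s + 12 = (s - 4)*(s^2 - 2*s - 3) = (s - 4)*(s + 1)*(s - 3)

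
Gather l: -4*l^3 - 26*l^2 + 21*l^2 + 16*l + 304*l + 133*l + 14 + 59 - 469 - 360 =-4*l^3 - 5*l^2 + 453*l - 756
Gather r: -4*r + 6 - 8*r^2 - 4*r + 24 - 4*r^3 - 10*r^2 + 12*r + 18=-4*r^3 - 18*r^2 + 4*r + 48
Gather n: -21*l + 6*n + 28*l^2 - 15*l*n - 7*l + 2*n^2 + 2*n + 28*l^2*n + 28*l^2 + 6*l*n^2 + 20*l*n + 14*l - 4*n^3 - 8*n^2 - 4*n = 56*l^2 - 14*l - 4*n^3 + n^2*(6*l - 6) + n*(28*l^2 + 5*l + 4)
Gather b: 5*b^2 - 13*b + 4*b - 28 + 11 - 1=5*b^2 - 9*b - 18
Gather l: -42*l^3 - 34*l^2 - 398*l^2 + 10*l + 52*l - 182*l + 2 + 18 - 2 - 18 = -42*l^3 - 432*l^2 - 120*l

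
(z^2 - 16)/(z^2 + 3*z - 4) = (z - 4)/(z - 1)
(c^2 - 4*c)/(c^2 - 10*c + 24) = c/(c - 6)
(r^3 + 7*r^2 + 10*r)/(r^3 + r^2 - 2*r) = (r + 5)/(r - 1)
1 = 1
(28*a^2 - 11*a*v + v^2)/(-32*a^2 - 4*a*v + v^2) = (-28*a^2 + 11*a*v - v^2)/(32*a^2 + 4*a*v - v^2)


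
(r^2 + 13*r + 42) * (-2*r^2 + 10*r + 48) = -2*r^4 - 16*r^3 + 94*r^2 + 1044*r + 2016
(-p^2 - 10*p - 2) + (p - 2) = -p^2 - 9*p - 4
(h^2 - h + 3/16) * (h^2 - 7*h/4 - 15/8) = h^4 - 11*h^3/4 + h^2/16 + 99*h/64 - 45/128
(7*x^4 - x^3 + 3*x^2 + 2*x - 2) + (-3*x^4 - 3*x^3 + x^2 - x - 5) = 4*x^4 - 4*x^3 + 4*x^2 + x - 7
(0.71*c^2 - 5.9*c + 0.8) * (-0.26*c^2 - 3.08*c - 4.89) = -0.1846*c^4 - 0.6528*c^3 + 14.4921*c^2 + 26.387*c - 3.912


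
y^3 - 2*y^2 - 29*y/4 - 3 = (y - 4)*(y + 1/2)*(y + 3/2)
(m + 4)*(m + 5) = m^2 + 9*m + 20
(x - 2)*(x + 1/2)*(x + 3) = x^3 + 3*x^2/2 - 11*x/2 - 3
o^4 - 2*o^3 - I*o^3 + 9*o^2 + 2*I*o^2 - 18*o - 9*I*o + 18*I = (o - 2)*(o - 3*I)*(o - I)*(o + 3*I)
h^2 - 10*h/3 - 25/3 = (h - 5)*(h + 5/3)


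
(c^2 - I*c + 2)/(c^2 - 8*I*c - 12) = (c + I)/(c - 6*I)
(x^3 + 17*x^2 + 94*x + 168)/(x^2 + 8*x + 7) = (x^2 + 10*x + 24)/(x + 1)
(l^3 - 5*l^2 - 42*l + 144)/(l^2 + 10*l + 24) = (l^2 - 11*l + 24)/(l + 4)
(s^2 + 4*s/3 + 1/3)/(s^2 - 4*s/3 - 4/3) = (3*s^2 + 4*s + 1)/(3*s^2 - 4*s - 4)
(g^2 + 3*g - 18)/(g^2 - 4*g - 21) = (-g^2 - 3*g + 18)/(-g^2 + 4*g + 21)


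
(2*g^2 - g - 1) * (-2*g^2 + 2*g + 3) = -4*g^4 + 6*g^3 + 6*g^2 - 5*g - 3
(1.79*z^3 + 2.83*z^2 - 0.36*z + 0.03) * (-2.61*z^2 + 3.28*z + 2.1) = -4.6719*z^5 - 1.5151*z^4 + 13.981*z^3 + 4.6839*z^2 - 0.6576*z + 0.063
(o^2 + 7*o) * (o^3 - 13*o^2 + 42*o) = o^5 - 6*o^4 - 49*o^3 + 294*o^2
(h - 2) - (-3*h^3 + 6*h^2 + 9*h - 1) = 3*h^3 - 6*h^2 - 8*h - 1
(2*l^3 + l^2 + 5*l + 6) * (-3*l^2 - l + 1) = -6*l^5 - 5*l^4 - 14*l^3 - 22*l^2 - l + 6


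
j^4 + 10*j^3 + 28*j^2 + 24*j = j*(j + 2)^2*(j + 6)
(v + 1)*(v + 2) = v^2 + 3*v + 2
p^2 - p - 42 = (p - 7)*(p + 6)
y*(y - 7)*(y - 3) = y^3 - 10*y^2 + 21*y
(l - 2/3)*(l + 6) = l^2 + 16*l/3 - 4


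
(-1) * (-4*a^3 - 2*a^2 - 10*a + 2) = 4*a^3 + 2*a^2 + 10*a - 2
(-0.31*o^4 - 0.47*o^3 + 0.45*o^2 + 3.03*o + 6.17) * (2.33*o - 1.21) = -0.7223*o^5 - 0.72*o^4 + 1.6172*o^3 + 6.5154*o^2 + 10.7098*o - 7.4657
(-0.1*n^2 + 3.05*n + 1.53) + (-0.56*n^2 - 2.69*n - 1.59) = -0.66*n^2 + 0.36*n - 0.0600000000000001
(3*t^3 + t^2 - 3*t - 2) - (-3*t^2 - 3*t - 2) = 3*t^3 + 4*t^2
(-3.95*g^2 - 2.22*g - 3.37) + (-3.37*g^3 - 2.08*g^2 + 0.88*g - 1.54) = -3.37*g^3 - 6.03*g^2 - 1.34*g - 4.91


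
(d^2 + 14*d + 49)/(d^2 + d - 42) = (d + 7)/(d - 6)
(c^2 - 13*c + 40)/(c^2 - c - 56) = (c - 5)/(c + 7)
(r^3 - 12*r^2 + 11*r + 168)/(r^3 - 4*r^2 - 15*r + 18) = (r^2 - 15*r + 56)/(r^2 - 7*r + 6)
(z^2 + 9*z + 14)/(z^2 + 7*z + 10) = (z + 7)/(z + 5)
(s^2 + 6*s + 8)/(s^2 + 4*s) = (s + 2)/s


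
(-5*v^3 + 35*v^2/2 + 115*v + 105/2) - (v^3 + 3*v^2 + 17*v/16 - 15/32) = -6*v^3 + 29*v^2/2 + 1823*v/16 + 1695/32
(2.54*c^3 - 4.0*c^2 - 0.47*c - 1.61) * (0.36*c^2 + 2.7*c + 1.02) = 0.9144*c^5 + 5.418*c^4 - 8.3784*c^3 - 5.9286*c^2 - 4.8264*c - 1.6422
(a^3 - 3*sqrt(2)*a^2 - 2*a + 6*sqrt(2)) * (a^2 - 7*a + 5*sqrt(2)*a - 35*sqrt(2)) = a^5 - 7*a^4 + 2*sqrt(2)*a^4 - 32*a^3 - 14*sqrt(2)*a^3 - 4*sqrt(2)*a^2 + 224*a^2 + 28*sqrt(2)*a + 60*a - 420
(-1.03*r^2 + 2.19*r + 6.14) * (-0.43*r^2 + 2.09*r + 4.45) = 0.4429*r^4 - 3.0944*r^3 - 2.6466*r^2 + 22.5781*r + 27.323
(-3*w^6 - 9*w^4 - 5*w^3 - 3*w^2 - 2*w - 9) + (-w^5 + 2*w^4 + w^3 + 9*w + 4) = -3*w^6 - w^5 - 7*w^4 - 4*w^3 - 3*w^2 + 7*w - 5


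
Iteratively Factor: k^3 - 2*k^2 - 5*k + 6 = (k - 1)*(k^2 - k - 6) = (k - 3)*(k - 1)*(k + 2)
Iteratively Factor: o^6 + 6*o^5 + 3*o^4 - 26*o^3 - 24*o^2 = (o + 4)*(o^5 + 2*o^4 - 5*o^3 - 6*o^2) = (o + 3)*(o + 4)*(o^4 - o^3 - 2*o^2) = o*(o + 3)*(o + 4)*(o^3 - o^2 - 2*o) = o*(o + 1)*(o + 3)*(o + 4)*(o^2 - 2*o) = o^2*(o + 1)*(o + 3)*(o + 4)*(o - 2)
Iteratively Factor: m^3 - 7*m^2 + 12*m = (m)*(m^2 - 7*m + 12) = m*(m - 4)*(m - 3)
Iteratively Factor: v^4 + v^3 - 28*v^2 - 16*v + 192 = (v - 4)*(v^3 + 5*v^2 - 8*v - 48) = (v - 4)*(v + 4)*(v^2 + v - 12) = (v - 4)*(v + 4)^2*(v - 3)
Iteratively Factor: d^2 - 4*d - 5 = (d - 5)*(d + 1)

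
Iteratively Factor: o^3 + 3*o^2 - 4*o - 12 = (o + 3)*(o^2 - 4) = (o - 2)*(o + 3)*(o + 2)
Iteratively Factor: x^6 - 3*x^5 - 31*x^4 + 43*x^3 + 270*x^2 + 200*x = (x + 2)*(x^5 - 5*x^4 - 21*x^3 + 85*x^2 + 100*x) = (x + 2)*(x + 4)*(x^4 - 9*x^3 + 15*x^2 + 25*x) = (x - 5)*(x + 2)*(x + 4)*(x^3 - 4*x^2 - 5*x) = (x - 5)^2*(x + 2)*(x + 4)*(x^2 + x) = x*(x - 5)^2*(x + 2)*(x + 4)*(x + 1)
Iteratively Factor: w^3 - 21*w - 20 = (w + 4)*(w^2 - 4*w - 5) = (w - 5)*(w + 4)*(w + 1)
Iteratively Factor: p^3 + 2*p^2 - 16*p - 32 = (p - 4)*(p^2 + 6*p + 8) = (p - 4)*(p + 2)*(p + 4)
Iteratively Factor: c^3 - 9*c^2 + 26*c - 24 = (c - 3)*(c^2 - 6*c + 8) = (c - 4)*(c - 3)*(c - 2)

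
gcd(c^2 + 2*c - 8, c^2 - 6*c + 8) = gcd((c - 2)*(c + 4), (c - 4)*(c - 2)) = c - 2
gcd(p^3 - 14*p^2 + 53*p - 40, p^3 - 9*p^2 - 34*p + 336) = p - 8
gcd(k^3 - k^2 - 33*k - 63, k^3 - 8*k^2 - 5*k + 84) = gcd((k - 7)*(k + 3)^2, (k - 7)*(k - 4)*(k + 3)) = k^2 - 4*k - 21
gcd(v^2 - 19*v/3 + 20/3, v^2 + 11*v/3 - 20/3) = v - 4/3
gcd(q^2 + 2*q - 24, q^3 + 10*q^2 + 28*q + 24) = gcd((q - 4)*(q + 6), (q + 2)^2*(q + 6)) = q + 6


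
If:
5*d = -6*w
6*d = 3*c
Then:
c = -12*w/5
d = -6*w/5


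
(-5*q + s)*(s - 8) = -5*q*s + 40*q + s^2 - 8*s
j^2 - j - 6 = (j - 3)*(j + 2)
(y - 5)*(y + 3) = y^2 - 2*y - 15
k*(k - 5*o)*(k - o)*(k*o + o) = k^4*o - 6*k^3*o^2 + k^3*o + 5*k^2*o^3 - 6*k^2*o^2 + 5*k*o^3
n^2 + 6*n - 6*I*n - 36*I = (n + 6)*(n - 6*I)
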